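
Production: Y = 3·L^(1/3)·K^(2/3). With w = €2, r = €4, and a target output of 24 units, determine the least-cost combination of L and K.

Cost minimization requires the marginal rate of technical substitution to equal the input-price ratio: MP_L/MP_K = w/r.
Here MP_L/MP_K = (1/3)·(K/L)/(2/3) = 0.5·(K/L). Setting this equal to 2/4 = 0.5 gives K = L.
Substituting into Y = 24: 3·L^(1/3)·(L)^(2/3) = 24.
Solving, L = 8 and K = 8.

L* = 8, K* = 8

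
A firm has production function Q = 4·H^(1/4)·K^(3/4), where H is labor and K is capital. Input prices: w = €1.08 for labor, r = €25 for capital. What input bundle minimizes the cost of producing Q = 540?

Cost minimization requires the marginal rate of technical substitution to equal the input-price ratio: MP_H/MP_K = w/r.
Here MP_H/MP_K = (1/4)·(K/H)/(3/4) = (1/3)·(K/H). Setting this equal to 1.08/25 = 0.0432 gives K = 0.1296H.
Substituting into Q = 540: 4·H^(1/4)·(0.1296H)^(3/4) = 540.
Solving, H = 625 and K = 81.

H* = 625, K* = 81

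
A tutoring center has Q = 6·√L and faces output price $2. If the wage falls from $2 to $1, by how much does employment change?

ΔL = 27

From P·MP_L = w with MP_L = 3·L^(-1/2), the labor demand is L(w) = (6/w)^(2).
At w = 2: L = 9. At w = 1: L = 36.
ΔL = 36 − 9 = 27.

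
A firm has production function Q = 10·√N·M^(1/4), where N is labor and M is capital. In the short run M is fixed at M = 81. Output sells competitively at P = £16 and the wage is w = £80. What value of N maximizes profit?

With M = 81, MP_N = (1/2)·10·N^(-1/2)·81^(1/4) = 15·N^(-1/2).
Profit maximization for a price taker requires P·MP_N = w: 16·15·N^(-1/2) = 80.
So N^(-1/2) = 1/3, which gives N = 9.

N* = 9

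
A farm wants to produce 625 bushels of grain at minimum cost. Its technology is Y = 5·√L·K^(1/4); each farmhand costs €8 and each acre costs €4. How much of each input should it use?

L* = 625, K* = 625

Cost minimization requires the marginal rate of technical substitution to equal the input-price ratio: MP_L/MP_K = w/r.
Here MP_L/MP_K = (1/2)·(K/L)/(1/4) = 2·(K/L). Setting this equal to 8/4 = 2 gives K = L.
Substituting into Y = 625: 5·L^(1/2)·(L)^(1/4) = 625.
Solving, L = 625 and K = 625.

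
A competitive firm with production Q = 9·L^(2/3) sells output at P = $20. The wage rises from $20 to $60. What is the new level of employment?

From P·MP_L = w with MP_L = 6·L^(-1/3), the labor demand is L(w) = (120/w)^(3).
At w = 20: L = 216. At w = 60: L = 8.

L* = 8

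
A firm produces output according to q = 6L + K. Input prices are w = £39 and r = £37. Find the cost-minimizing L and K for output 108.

L* = 18, K* = 0

The inputs are perfect substitutes, so the firm uses whichever has the lower cost per unit of output.
Cost per unit of output via L is 6.5; via K it is 37. L is cheaper.
Producing q = 108 with L alone: L = 18, K = 0.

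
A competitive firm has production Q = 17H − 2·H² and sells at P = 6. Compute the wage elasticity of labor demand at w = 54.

From P·MP_H = w with MP_H = 17 − 4H, labor demand is H(w) = (17 − w/6)/4.
dH/dw = −1/(24) = -1/24.
At w = 54, H = 2, so ε = (dH/dw)·(w/H) = (-1/24)·(54/2) = -1.125.

ε = -1.125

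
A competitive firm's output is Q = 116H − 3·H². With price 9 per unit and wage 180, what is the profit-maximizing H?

H* = 16

The marginal product of H is MP_H = 116 − 6H.
A price-taking firm hires until the value of the marginal product equals the wage: P·MP_H = w, so 9·(116 − 6H) = 180.
Then 116 − 6H = 20, giving H = 16.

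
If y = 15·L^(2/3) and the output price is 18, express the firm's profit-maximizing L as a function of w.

MP_L = (2/3)·15·L^(-1/3) = 10·L^(-1/3).
Setting P·MP_L = w: 180·L^(-1/3) = w.
Solving for L: L^(-1/3) = w/180, so L = (180/w)^(3).

L(w) = 5832000/w³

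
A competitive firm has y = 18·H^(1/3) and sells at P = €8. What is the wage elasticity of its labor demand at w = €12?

ε = -1.5

MP_H = (1/3)·18·H^(-2/3), so P·MP_H = w gives 48·H^(-2/3) = w.
Solving, H(w) = (48/w)^(3/2). This is a constant-elasticity form: H ∝ w^(−3/2), so ε = −3/2.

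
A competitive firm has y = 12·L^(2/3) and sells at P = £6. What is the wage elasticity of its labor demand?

ε = -3

MP_L = (2/3)·12·L^(-1/3), so P·MP_L = w gives 48·L^(-1/3) = w.
Solving, L(w) = (48/w)^(3). This is a constant-elasticity form: L ∝ w^(−3), so ε = −3.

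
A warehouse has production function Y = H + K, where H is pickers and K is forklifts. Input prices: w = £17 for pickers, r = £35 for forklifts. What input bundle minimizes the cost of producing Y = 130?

The inputs are perfect substitutes, so the firm uses whichever has the lower cost per unit of output.
Cost per unit of output via H is 17; via K it is 35. H is cheaper.
Producing Y = 130 with H alone: H = 130, K = 0.

H* = 130, K* = 0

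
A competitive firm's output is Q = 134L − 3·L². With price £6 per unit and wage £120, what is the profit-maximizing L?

The marginal product of L is MP_L = 134 − 6L.
A price-taking firm hires until the value of the marginal product equals the wage: P·MP_L = w, so 6·(134 − 6L) = 120.
Then 134 − 6L = 20, giving L = 19.

L* = 19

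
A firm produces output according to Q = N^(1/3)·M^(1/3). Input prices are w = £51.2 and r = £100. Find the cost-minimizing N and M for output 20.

N* = 125, M* = 64

Cost minimization requires the marginal rate of technical substitution to equal the input-price ratio: MP_N/MP_M = w/r.
Here MP_N/MP_M = (1/3)·(M/N)/(1/3) = (M/N). Setting this equal to 51.2/100 = 0.512 gives M = 0.512N.
Substituting into Q = 20: N^(1/3)·(0.512N)^(1/3) = 20.
Solving, N = 125 and M = 64.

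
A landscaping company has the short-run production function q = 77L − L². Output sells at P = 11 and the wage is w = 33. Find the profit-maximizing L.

The marginal product of L is MP_L = 77 − 2L.
A price-taking firm hires until the value of the marginal product equals the wage: P·MP_L = w, so 11·(77 − 2L) = 33.
Then 77 − 2L = 3, giving L = 37.

L* = 37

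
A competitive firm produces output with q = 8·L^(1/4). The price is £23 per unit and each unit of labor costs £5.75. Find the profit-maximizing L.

L* = 16

MP_L = (1/4)·8·L^(-3/4) = 2·L^(-3/4).
Profit maximization for a price taker requires P·MP_L = w: 23·2·L^(-3/4) = 5.75.
So L^(-3/4) = 0.125, which gives L = 16.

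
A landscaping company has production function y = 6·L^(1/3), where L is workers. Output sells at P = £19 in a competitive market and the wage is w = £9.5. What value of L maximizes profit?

L* = 8

MP_L = (1/3)·6·L^(-2/3) = 2·L^(-2/3).
Profit maximization for a price taker requires P·MP_L = w: 19·2·L^(-2/3) = 9.5.
So L^(-2/3) = 0.25, which gives L = 8.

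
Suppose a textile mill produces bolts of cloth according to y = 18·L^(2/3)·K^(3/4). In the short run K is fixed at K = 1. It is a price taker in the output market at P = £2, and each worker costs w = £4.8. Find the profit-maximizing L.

L* = 125

With K = 1, MP_L = (2/3)·18·L^(-1/3)·1^(3/4) = 12·L^(-1/3).
Profit maximization for a price taker requires P·MP_L = w: 2·12·L^(-1/3) = 4.8.
So L^(-1/3) = 0.2, which gives L = 125.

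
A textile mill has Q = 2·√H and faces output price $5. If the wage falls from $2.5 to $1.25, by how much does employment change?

From P·MP_H = w with MP_H = H^(-1/2), the labor demand is H(w) = (5/w)^(2).
At w = 2.5: H = 4. At w = 1.25: H = 16.
ΔH = 16 − 4 = 12.

ΔH = 12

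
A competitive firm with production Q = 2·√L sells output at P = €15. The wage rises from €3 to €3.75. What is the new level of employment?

From P·MP_L = w with MP_L = L^(-1/2), the labor demand is L(w) = (15/w)^(2).
At w = 3: L = 25. At w = 3.75: L = 16.

L* = 16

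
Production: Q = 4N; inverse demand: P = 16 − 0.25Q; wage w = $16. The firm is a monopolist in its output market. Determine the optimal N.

Marginal revenue from the inverse demand is MR = 16 − 0.5Q.
The marginal product is MP_N = 4.
A monopolist hires until marginal revenue product equals the wage: MR·MP_N = w.
(16 − 2N)·4 = 16, so N = 6.

N* = 6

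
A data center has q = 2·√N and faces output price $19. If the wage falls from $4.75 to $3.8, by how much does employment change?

From P·MP_N = w with MP_N = N^(-1/2), the labor demand is N(w) = (19/w)^(2).
At w = 4.75: N = 16. At w = 3.8: N = 25.
ΔN = 25 − 16 = 9.

ΔN = 9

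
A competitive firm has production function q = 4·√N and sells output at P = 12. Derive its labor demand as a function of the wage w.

MP_N = (1/2)·4·N^(-1/2) = 2·N^(-1/2).
Setting P·MP_N = w: 24·N^(-1/2) = w.
Solving for N: N^(-1/2) = w/24, so N = (24/w)^(2).

N(w) = 576/w²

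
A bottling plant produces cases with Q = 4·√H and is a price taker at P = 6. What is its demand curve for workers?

H(w) = 144/w²

MP_H = (1/2)·4·H^(-1/2) = 2·H^(-1/2).
Setting P·MP_H = w: 12·H^(-1/2) = w.
Solving for H: H^(-1/2) = w/12, so H = (12/w)^(2).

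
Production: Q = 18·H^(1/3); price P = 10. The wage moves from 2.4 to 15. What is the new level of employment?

H* = 8

From P·MP_H = w with MP_H = 6·H^(-2/3), the labor demand is H(w) = (60/w)^(3/2).
At w = 2.4: H = 125. At w = 15: H = 8.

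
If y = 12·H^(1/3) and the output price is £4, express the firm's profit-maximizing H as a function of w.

MP_H = (1/3)·12·H^(-2/3) = 4·H^(-2/3).
Setting P·MP_H = w: 16·H^(-2/3) = w.
Solving for H: H^(-2/3) = w/16, so H = (16/w)^(3/2).

H(w) = (16/w)^(3/2)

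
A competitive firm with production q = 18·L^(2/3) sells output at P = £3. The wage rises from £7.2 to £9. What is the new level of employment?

From P·MP_L = w with MP_L = 12·L^(-1/3), the labor demand is L(w) = (36/w)^(3).
At w = 7.2: L = 125. At w = 9: L = 64.

L* = 64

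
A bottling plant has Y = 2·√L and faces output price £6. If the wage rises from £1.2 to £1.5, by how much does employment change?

From P·MP_L = w with MP_L = L^(-1/2), the labor demand is L(w) = (6/w)^(2).
At w = 1.2: L = 25. At w = 1.5: L = 16.
ΔL = 16 − 25 = -9.

ΔL = -9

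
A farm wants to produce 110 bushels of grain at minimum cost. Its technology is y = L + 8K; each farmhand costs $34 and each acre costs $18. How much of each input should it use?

L* = 0, K* = 13.75

The inputs are perfect substitutes, so the firm uses whichever has the lower cost per unit of output.
Cost per unit of output via L is 34; via K it is 2.25. K is cheaper.
Producing y = 110 with K alone: L = 0, K = 13.75.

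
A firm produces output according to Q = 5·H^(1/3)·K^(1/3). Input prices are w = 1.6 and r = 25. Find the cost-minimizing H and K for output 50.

Cost minimization requires the marginal rate of technical substitution to equal the input-price ratio: MP_H/MP_K = w/r.
Here MP_H/MP_K = (1/3)·(K/H)/(1/3) = (K/H). Setting this equal to 1.6/25 = 0.064 gives K = 0.064H.
Substituting into Q = 50: 5·H^(1/3)·(0.064H)^(1/3) = 50.
Solving, H = 125 and K = 8.

H* = 125, K* = 8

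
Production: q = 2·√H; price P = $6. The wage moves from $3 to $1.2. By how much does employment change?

ΔH = 21

From P·MP_H = w with MP_H = H^(-1/2), the labor demand is H(w) = (6/w)^(2).
At w = 3: H = 4. At w = 1.2: H = 25.
ΔH = 25 − 4 = 21.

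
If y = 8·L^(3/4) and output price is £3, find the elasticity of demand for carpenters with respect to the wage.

ε = -4

MP_L = (3/4)·8·L^(-1/4), so P·MP_L = w gives 18·L^(-1/4) = w.
Solving, L(w) = (18/w)^(4). This is a constant-elasticity form: L ∝ w^(−4), so ε = −4.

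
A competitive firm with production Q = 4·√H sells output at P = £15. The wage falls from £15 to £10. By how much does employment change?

ΔH = 5

From P·MP_H = w with MP_H = 2·H^(-1/2), the labor demand is H(w) = (30/w)^(2).
At w = 15: H = 4. At w = 10: H = 9.
ΔH = 9 − 4 = 5.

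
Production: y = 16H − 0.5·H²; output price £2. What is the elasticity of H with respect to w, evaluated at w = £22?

From P·MP_H = w with MP_H = 16 − H, labor demand is H(w) = 16 − w/2.
dH/dw = −1/(2) = -0.5.
At w = 22, H = 5, so ε = (dH/dw)·(w/H) = (-0.5)·(22/5) = -2.2.

ε = -2.2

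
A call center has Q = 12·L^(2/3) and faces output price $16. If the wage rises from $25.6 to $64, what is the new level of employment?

From P·MP_L = w with MP_L = 8·L^(-1/3), the labor demand is L(w) = (128/w)^(3).
At w = 25.6: L = 125. At w = 64: L = 8.

L* = 8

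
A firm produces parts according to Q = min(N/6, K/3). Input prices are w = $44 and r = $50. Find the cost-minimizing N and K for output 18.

With a fixed-proportions technology, the cost-minimizing bundle uses no slack in either input: N/6 = K/3 = Q.
So N = 6·18 = 108 and K = 3·18 = 54.

N* = 108, K* = 54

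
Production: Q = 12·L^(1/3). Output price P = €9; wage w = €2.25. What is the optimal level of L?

L* = 64

MP_L = (1/3)·12·L^(-2/3) = 4·L^(-2/3).
Profit maximization for a price taker requires P·MP_L = w: 9·4·L^(-2/3) = 2.25.
So L^(-2/3) = 0.0625, which gives L = 64.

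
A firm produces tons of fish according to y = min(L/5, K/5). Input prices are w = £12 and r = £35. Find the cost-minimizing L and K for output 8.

L* = 40, K* = 40

With a fixed-proportions technology, the cost-minimizing bundle uses no slack in either input: L/5 = K/5 = y.
So L = 5·8 = 40 and K = 5·8 = 40.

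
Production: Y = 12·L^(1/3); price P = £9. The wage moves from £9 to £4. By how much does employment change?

ΔL = 19

From P·MP_L = w with MP_L = 4·L^(-2/3), the labor demand is L(w) = (36/w)^(3/2).
At w = 9: L = 8. At w = 4: L = 27.
ΔL = 27 − 8 = 19.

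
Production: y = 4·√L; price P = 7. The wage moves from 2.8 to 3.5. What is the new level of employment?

From P·MP_L = w with MP_L = 2·L^(-1/2), the labor demand is L(w) = (14/w)^(2).
At w = 2.8: L = 25. At w = 3.5: L = 16.

L* = 16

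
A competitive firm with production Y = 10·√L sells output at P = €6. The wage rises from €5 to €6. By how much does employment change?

ΔL = -11

From P·MP_L = w with MP_L = 5·L^(-1/2), the labor demand is L(w) = (30/w)^(2).
At w = 5: L = 36. At w = 6: L = 25.
ΔL = 25 − 36 = -11.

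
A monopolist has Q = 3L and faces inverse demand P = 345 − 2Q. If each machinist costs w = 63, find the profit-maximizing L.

Marginal revenue from the inverse demand is MR = 345 − 4Q.
The marginal product is MP_L = 3.
A monopolist hires until marginal revenue product equals the wage: MR·MP_L = w.
(345 − 12L)·3 = 63, so L = 27.

L* = 27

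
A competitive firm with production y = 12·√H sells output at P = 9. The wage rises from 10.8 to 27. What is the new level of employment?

H* = 4

From P·MP_H = w with MP_H = 6·H^(-1/2), the labor demand is H(w) = (54/w)^(2).
At w = 10.8: H = 25. At w = 27: H = 4.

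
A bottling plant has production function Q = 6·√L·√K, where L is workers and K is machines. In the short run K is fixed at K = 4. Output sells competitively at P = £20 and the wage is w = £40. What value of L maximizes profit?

With K = 4, MP_L = (1/2)·6·L^(-1/2)·4^(1/2) = 6·L^(-1/2).
Profit maximization for a price taker requires P·MP_L = w: 20·6·L^(-1/2) = 40.
So L^(-1/2) = 1/3, which gives L = 9.

L* = 9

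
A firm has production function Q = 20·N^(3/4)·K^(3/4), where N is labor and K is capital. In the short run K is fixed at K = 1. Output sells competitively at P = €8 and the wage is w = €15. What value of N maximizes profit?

N* = 4096

With K = 1, MP_N = (3/4)·20·N^(-1/4)·1^(3/4) = 15·N^(-1/4).
Profit maximization for a price taker requires P·MP_N = w: 8·15·N^(-1/4) = 15.
So N^(-1/4) = 0.125, which gives N = 4096.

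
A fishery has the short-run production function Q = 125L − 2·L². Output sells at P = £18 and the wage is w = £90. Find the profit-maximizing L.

The marginal product of L is MP_L = 125 − 4L.
A price-taking firm hires until the value of the marginal product equals the wage: P·MP_L = w, so 18·(125 − 4L) = 90.
Then 125 − 4L = 5, giving L = 30.

L* = 30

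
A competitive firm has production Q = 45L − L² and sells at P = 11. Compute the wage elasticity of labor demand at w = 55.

From P·MP_L = w with MP_L = 45 − 2L, labor demand is L(w) = (45 − w/11)/2.
dL/dw = −1/(22) = -1/22.
At w = 55, L = 20, so ε = (dL/dw)·(w/L) = (-1/22)·(55/20) = -0.125.

ε = -0.125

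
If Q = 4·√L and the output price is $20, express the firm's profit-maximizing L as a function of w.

L(w) = 1600/w²

MP_L = (1/2)·4·L^(-1/2) = 2·L^(-1/2).
Setting P·MP_L = w: 40·L^(-1/2) = w.
Solving for L: L^(-1/2) = w/40, so L = (40/w)^(2).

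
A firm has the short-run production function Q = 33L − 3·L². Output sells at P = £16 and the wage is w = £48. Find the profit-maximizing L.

The marginal product of L is MP_L = 33 − 6L.
A price-taking firm hires until the value of the marginal product equals the wage: P·MP_L = w, so 16·(33 − 6L) = 48.
Then 33 − 6L = 3, giving L = 5.

L* = 5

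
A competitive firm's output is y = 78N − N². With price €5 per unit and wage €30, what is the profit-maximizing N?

N* = 36

The marginal product of N is MP_N = 78 − 2N.
A price-taking firm hires until the value of the marginal product equals the wage: P·MP_N = w, so 5·(78 − 2N) = 30.
Then 78 − 2N = 6, giving N = 36.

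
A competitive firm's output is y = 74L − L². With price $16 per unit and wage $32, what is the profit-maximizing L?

The marginal product of L is MP_L = 74 − 2L.
A price-taking firm hires until the value of the marginal product equals the wage: P·MP_L = w, so 16·(74 − 2L) = 32.
Then 74 − 2L = 2, giving L = 36.

L* = 36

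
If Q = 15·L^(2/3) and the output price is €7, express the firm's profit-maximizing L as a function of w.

MP_L = (2/3)·15·L^(-1/3) = 10·L^(-1/3).
Setting P·MP_L = w: 70·L^(-1/3) = w.
Solving for L: L^(-1/3) = w/70, so L = (70/w)^(3).

L(w) = 343000/w³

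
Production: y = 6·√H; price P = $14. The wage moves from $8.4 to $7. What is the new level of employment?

H* = 36

From P·MP_H = w with MP_H = 3·H^(-1/2), the labor demand is H(w) = (42/w)^(2).
At w = 8.4: H = 25. At w = 7: H = 36.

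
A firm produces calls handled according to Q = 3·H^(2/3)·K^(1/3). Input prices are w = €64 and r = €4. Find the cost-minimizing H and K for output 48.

H* = 8, K* = 64

Cost minimization requires the marginal rate of technical substitution to equal the input-price ratio: MP_H/MP_K = w/r.
Here MP_H/MP_K = (2/3)·(K/H)/(1/3) = 2·(K/H). Setting this equal to 64/4 = 16 gives K = 8H.
Substituting into Q = 48: 3·H^(2/3)·(8H)^(1/3) = 48.
Solving, H = 8 and K = 64.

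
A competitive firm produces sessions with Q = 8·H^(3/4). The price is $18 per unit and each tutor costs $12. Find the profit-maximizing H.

MP_H = (3/4)·8·H^(-1/4) = 6·H^(-1/4).
Profit maximization for a price taker requires P·MP_H = w: 18·6·H^(-1/4) = 12.
So H^(-1/4) = 1/9, which gives H = 6561.

H* = 6561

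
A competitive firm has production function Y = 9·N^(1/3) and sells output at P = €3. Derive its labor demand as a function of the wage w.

N(w) = (9/w)^(3/2)

MP_N = (1/3)·9·N^(-2/3) = 3·N^(-2/3).
Setting P·MP_N = w: 9·N^(-2/3) = w.
Solving for N: N^(-2/3) = w/9, so N = (9/w)^(3/2).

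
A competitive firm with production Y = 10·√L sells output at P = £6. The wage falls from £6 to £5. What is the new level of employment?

From P·MP_L = w with MP_L = 5·L^(-1/2), the labor demand is L(w) = (30/w)^(2).
At w = 6: L = 25. At w = 5: L = 36.

L* = 36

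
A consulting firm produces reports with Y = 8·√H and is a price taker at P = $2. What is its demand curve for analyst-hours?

H(w) = 64/w²

MP_H = (1/2)·8·H^(-1/2) = 4·H^(-1/2).
Setting P·MP_H = w: 8·H^(-1/2) = w.
Solving for H: H^(-1/2) = w/8, so H = (8/w)^(2).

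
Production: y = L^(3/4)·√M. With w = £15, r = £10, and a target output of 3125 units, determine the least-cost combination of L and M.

Cost minimization requires the marginal rate of technical substitution to equal the input-price ratio: MP_L/MP_M = w/r.
Here MP_L/MP_M = (3/4)·(M/L)/(1/2) = 1.5·(M/L). Setting this equal to 15/10 = 1.5 gives M = L.
Substituting into y = 3125: L^(3/4)·(L)^(1/2) = 3125.
Solving, L = 625 and M = 625.

L* = 625, M* = 625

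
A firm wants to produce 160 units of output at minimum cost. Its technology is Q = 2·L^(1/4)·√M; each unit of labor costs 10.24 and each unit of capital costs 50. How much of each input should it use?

L* = 625, M* = 256

Cost minimization requires the marginal rate of technical substitution to equal the input-price ratio: MP_L/MP_M = w/r.
Here MP_L/MP_M = (1/4)·(M/L)/(1/2) = 0.5·(M/L). Setting this equal to 10.24/50 = 0.2048 gives M = 0.4096L.
Substituting into Q = 160: 2·L^(1/4)·(0.4096L)^(1/2) = 160.
Solving, L = 625 and M = 256.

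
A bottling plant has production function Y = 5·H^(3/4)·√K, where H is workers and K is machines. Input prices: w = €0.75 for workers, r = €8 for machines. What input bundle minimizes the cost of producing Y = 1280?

Cost minimization requires the marginal rate of technical substitution to equal the input-price ratio: MP_H/MP_K = w/r.
Here MP_H/MP_K = (3/4)·(K/H)/(1/2) = 1.5·(K/H). Setting this equal to 0.75/8 = 0.09375 gives K = 0.0625H.
Substituting into Y = 1280: 5·H^(3/4)·(0.0625H)^(1/2) = 1280.
Solving, H = 256 and K = 16.

H* = 256, K* = 16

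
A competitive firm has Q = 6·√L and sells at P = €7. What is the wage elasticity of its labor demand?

MP_L = (1/2)·6·L^(-1/2), so P·MP_L = w gives 21·L^(-1/2) = w.
Solving, L(w) = (21/w)^(2). This is a constant-elasticity form: L ∝ w^(−2), so ε = −2.

ε = -2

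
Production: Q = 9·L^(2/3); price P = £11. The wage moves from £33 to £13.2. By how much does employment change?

From P·MP_L = w with MP_L = 6·L^(-1/3), the labor demand is L(w) = (66/w)^(3).
At w = 33: L = 8. At w = 13.2: L = 125.
ΔL = 125 − 8 = 117.

ΔL = 117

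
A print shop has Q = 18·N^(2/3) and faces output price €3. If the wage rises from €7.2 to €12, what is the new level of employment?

From P·MP_N = w with MP_N = 12·N^(-1/3), the labor demand is N(w) = (36/w)^(3).
At w = 7.2: N = 125. At w = 12: N = 27.

N* = 27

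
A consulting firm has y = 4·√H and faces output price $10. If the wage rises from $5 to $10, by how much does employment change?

ΔH = -12

From P·MP_H = w with MP_H = 2·H^(-1/2), the labor demand is H(w) = (20/w)^(2).
At w = 5: H = 16. At w = 10: H = 4.
ΔH = 4 − 16 = -12.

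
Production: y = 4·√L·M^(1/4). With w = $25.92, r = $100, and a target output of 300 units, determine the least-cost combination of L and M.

Cost minimization requires the marginal rate of technical substitution to equal the input-price ratio: MP_L/MP_M = w/r.
Here MP_L/MP_M = (1/2)·(M/L)/(1/4) = 2·(M/L). Setting this equal to 25.92/100 = 0.2592 gives M = 0.1296L.
Substituting into y = 300: 4·L^(1/2)·(0.1296L)^(1/4) = 300.
Solving, L = 625 and M = 81.

L* = 625, M* = 81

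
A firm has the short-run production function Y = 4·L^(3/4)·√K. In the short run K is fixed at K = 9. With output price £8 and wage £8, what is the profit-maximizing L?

L* = 6561

With K = 9, MP_L = (3/4)·4·L^(-1/4)·9^(1/2) = 9·L^(-1/4).
Profit maximization for a price taker requires P·MP_L = w: 8·9·L^(-1/4) = 8.
So L^(-1/4) = 1/9, which gives L = 6561.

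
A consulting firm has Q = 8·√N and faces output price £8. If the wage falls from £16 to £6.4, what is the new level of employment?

N* = 25

From P·MP_N = w with MP_N = 4·N^(-1/2), the labor demand is N(w) = (32/w)^(2).
At w = 16: N = 4. At w = 6.4: N = 25.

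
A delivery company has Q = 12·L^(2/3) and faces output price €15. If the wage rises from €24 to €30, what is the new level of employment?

L* = 64

From P·MP_L = w with MP_L = 8·L^(-1/3), the labor demand is L(w) = (120/w)^(3).
At w = 24: L = 125. At w = 30: L = 64.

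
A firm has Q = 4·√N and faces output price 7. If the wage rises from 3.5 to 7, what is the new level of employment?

N* = 4

From P·MP_N = w with MP_N = 2·N^(-1/2), the labor demand is N(w) = (14/w)^(2).
At w = 3.5: N = 16. At w = 7: N = 4.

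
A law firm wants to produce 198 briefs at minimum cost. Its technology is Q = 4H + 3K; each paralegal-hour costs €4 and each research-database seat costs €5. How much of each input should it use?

H* = 49.5, K* = 0

The inputs are perfect substitutes, so the firm uses whichever has the lower cost per unit of output.
Cost per unit of output via H is w/4 = 1; via K it is r/3 = 5/3. H is cheaper.
Producing Q = 198 with H alone: H = 49.5, K = 0.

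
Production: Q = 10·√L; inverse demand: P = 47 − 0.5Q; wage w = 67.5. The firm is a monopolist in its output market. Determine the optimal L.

Marginal revenue from the inverse demand is MR = 47 − Q.
The marginal product is MP_L = 5·L^(-1/2).
A monopolist hires until marginal revenue product equals the wage: MR·MP_L = w.
At L, Q = 10·√L. Substituting and solving: (47 − 10·√L)·5·L^(-1/2) = 67.5 gives L = 4.

L* = 4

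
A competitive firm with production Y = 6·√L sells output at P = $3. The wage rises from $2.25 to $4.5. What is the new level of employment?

L* = 4

From P·MP_L = w with MP_L = 3·L^(-1/2), the labor demand is L(w) = (9/w)^(2).
At w = 2.25: L = 16. At w = 4.5: L = 4.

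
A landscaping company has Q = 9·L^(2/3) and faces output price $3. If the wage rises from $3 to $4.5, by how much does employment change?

ΔL = -152

From P·MP_L = w with MP_L = 6·L^(-1/3), the labor demand is L(w) = (18/w)^(3).
At w = 3: L = 216. At w = 4.5: L = 64.
ΔL = 64 − 216 = -152.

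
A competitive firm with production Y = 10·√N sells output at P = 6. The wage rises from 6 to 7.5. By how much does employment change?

ΔN = -9

From P·MP_N = w with MP_N = 5·N^(-1/2), the labor demand is N(w) = (30/w)^(2).
At w = 6: N = 25. At w = 7.5: N = 16.
ΔN = 16 − 25 = -9.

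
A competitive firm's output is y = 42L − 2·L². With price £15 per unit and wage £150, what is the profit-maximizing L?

The marginal product of L is MP_L = 42 − 4L.
A price-taking firm hires until the value of the marginal product equals the wage: P·MP_L = w, so 15·(42 − 4L) = 150.
Then 42 − 4L = 10, giving L = 8.

L* = 8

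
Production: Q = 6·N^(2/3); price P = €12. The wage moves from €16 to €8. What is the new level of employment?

N* = 216

From P·MP_N = w with MP_N = 4·N^(-1/3), the labor demand is N(w) = (48/w)^(3).
At w = 16: N = 27. At w = 8: N = 216.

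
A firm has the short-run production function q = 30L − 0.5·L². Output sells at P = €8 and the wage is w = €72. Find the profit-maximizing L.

The marginal product of L is MP_L = 30 − L.
A price-taking firm hires until the value of the marginal product equals the wage: P·MP_L = w, so 8·(30 − L) = 72.
Then 30 − L = 9, giving L = 21.

L* = 21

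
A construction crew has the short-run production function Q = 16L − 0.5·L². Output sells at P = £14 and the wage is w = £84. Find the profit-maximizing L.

The marginal product of L is MP_L = 16 − L.
A price-taking firm hires until the value of the marginal product equals the wage: P·MP_L = w, so 14·(16 − L) = 84.
Then 16 − L = 6, giving L = 10.

L* = 10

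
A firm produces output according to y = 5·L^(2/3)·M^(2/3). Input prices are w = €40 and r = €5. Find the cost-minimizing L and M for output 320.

L* = 8, M* = 64

Cost minimization requires the marginal rate of technical substitution to equal the input-price ratio: MP_L/MP_M = w/r.
Here MP_L/MP_M = (2/3)·(M/L)/(2/3) = (M/L). Setting this equal to 40/5 = 8 gives M = 8L.
Substituting into y = 320: 5·L^(2/3)·(8L)^(2/3) = 320.
Solving, L = 8 and M = 64.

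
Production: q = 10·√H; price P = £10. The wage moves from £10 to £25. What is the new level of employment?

H* = 4

From P·MP_H = w with MP_H = 5·H^(-1/2), the labor demand is H(w) = (50/w)^(2).
At w = 10: H = 25. At w = 25: H = 4.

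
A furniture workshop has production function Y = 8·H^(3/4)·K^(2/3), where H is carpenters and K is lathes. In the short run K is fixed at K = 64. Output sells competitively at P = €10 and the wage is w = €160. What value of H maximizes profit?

With K = 64, MP_H = (3/4)·8·H^(-1/4)·64^(2/3) = 96·H^(-1/4).
Profit maximization for a price taker requires P·MP_H = w: 10·96·H^(-1/4) = 160.
So H^(-1/4) = 1/6, which gives H = 1296.

H* = 1296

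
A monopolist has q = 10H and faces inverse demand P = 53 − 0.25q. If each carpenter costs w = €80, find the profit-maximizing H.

Marginal revenue from the inverse demand is MR = 53 − 0.5q.
The marginal product is MP_H = 10.
A monopolist hires until marginal revenue product equals the wage: MR·MP_H = w.
(53 − 5H)·10 = 80, so H = 9.

H* = 9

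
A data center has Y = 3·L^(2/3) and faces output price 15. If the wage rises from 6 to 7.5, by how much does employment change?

ΔL = -61

From P·MP_L = w with MP_L = 2·L^(-1/3), the labor demand is L(w) = (30/w)^(3).
At w = 6: L = 125. At w = 7.5: L = 64.
ΔL = 64 − 125 = -61.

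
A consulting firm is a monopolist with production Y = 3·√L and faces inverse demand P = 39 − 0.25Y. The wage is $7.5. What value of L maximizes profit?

L* = 36

Marginal revenue from the inverse demand is MR = 39 − 0.5Y.
The marginal product is MP_L = 1.5·L^(-1/2).
A monopolist hires until marginal revenue product equals the wage: MR·MP_L = w.
At L, Y = 3·√L. Substituting and solving: (39 − 1.5·√L)·1.5·L^(-1/2) = 7.5 gives L = 36.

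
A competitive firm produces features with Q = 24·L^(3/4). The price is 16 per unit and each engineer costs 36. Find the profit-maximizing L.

MP_L = (3/4)·24·L^(-1/4) = 18·L^(-1/4).
Profit maximization for a price taker requires P·MP_L = w: 16·18·L^(-1/4) = 36.
So L^(-1/4) = 0.125, which gives L = 4096.

L* = 4096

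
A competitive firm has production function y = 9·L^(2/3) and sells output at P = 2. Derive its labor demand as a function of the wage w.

L(w) = 1728/w³

MP_L = (2/3)·9·L^(-1/3) = 6·L^(-1/3).
Setting P·MP_L = w: 12·L^(-1/3) = w.
Solving for L: L^(-1/3) = w/12, so L = (12/w)^(3).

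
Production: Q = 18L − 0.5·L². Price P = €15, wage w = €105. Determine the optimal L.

The marginal product of L is MP_L = 18 − L.
A price-taking firm hires until the value of the marginal product equals the wage: P·MP_L = w, so 15·(18 − L) = 105.
Then 18 − L = 7, giving L = 11.

L* = 11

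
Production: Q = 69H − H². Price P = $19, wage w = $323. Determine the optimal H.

H* = 26

The marginal product of H is MP_H = 69 − 2H.
A price-taking firm hires until the value of the marginal product equals the wage: P·MP_H = w, so 19·(69 − 2H) = 323.
Then 69 − 2H = 17, giving H = 26.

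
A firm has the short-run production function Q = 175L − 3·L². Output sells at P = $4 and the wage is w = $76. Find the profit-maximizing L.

L* = 26

The marginal product of L is MP_L = 175 − 6L.
A price-taking firm hires until the value of the marginal product equals the wage: P·MP_L = w, so 4·(175 − 6L) = 76.
Then 175 − 6L = 19, giving L = 26.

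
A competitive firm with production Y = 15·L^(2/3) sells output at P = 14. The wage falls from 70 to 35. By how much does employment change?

From P·MP_L = w with MP_L = 10·L^(-1/3), the labor demand is L(w) = (140/w)^(3).
At w = 70: L = 8. At w = 35: L = 64.
ΔL = 64 − 8 = 56.

ΔL = 56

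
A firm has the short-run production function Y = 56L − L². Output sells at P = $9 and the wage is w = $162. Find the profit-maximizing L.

L* = 19

The marginal product of L is MP_L = 56 − 2L.
A price-taking firm hires until the value of the marginal product equals the wage: P·MP_L = w, so 9·(56 − 2L) = 162.
Then 56 − 2L = 18, giving L = 19.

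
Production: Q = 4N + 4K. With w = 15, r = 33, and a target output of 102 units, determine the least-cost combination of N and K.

N* = 25.5, K* = 0

The inputs are perfect substitutes, so the firm uses whichever has the lower cost per unit of output.
Cost per unit of output via N is w/4 = 3.75; via K it is r/4 = 8.25. N is cheaper.
Producing Q = 102 with N alone: N = 25.5, K = 0.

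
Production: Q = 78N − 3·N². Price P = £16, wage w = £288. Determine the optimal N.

The marginal product of N is MP_N = 78 − 6N.
A price-taking firm hires until the value of the marginal product equals the wage: P·MP_N = w, so 16·(78 − 6N) = 288.
Then 78 − 6N = 18, giving N = 10.

N* = 10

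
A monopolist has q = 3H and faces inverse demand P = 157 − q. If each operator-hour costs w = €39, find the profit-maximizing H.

H* = 24

Marginal revenue from the inverse demand is MR = 157 − 2q.
The marginal product is MP_H = 3.
A monopolist hires until marginal revenue product equals the wage: MR·MP_H = w.
(157 − 6H)·3 = 39, so H = 24.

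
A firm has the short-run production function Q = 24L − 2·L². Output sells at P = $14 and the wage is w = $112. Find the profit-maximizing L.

The marginal product of L is MP_L = 24 − 4L.
A price-taking firm hires until the value of the marginal product equals the wage: P·MP_L = w, so 14·(24 − 4L) = 112.
Then 24 − 4L = 8, giving L = 4.

L* = 4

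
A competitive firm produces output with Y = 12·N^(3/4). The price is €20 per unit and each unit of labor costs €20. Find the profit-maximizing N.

N* = 6561

MP_N = (3/4)·12·N^(-1/4) = 9·N^(-1/4).
Profit maximization for a price taker requires P·MP_N = w: 20·9·N^(-1/4) = 20.
So N^(-1/4) = 1/9, which gives N = 6561.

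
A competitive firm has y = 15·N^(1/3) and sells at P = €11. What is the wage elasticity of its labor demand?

ε = -1.5

MP_N = (1/3)·15·N^(-2/3), so P·MP_N = w gives 55·N^(-2/3) = w.
Solving, N(w) = (55/w)^(3/2). This is a constant-elasticity form: N ∝ w^(−3/2), so ε = −3/2.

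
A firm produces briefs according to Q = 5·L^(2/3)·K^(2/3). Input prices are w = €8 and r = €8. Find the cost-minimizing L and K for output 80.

L* = 8, K* = 8

Cost minimization requires the marginal rate of technical substitution to equal the input-price ratio: MP_L/MP_K = w/r.
Here MP_L/MP_K = (2/3)·(K/L)/(2/3) = (K/L). Setting this equal to 8/8 = 1 gives K = L.
Substituting into Q = 80: 5·L^(2/3)·(L)^(2/3) = 80.
Solving, L = 8 and K = 8.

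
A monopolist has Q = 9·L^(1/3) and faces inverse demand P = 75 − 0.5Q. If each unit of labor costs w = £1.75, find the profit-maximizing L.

L* = 216

Marginal revenue from the inverse demand is MR = 75 − Q.
The marginal product is MP_L = 3·L^(-2/3).
A monopolist hires until marginal revenue product equals the wage: MR·MP_L = w.
At L, Q = 9·L^(1/3). Substituting and solving: (75 − 9·L^(1/3))·3·L^(-2/3) = 1.75 gives L = 216.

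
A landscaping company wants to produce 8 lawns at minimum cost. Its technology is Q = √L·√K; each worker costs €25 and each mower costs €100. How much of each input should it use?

L* = 16, K* = 4

Cost minimization requires the marginal rate of technical substitution to equal the input-price ratio: MP_L/MP_K = w/r.
Here MP_L/MP_K = (1/2)·(K/L)/(1/2) = (K/L). Setting this equal to 25/100 = 0.25 gives K = 0.25L.
Substituting into Q = 8: L^(1/2)·(0.25L)^(1/2) = 8.
Solving, L = 16 and K = 4.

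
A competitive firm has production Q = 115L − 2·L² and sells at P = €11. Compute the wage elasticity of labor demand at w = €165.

From P·MP_L = w with MP_L = 115 − 4L, labor demand is L(w) = (115 − w/11)/4.
dL/dw = −1/(44) = -1/44.
At w = 165, L = 25, so ε = (dL/dw)·(w/L) = (-1/44)·(165/25) = -0.15.

ε = -0.15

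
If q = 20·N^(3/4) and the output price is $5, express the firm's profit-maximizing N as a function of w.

MP_N = (3/4)·20·N^(-1/4) = 15·N^(-1/4).
Setting P·MP_N = w: 75·N^(-1/4) = w.
Solving for N: N^(-1/4) = w/75, so N = (75/w)^(4).

N(w) = (75/w)^(4)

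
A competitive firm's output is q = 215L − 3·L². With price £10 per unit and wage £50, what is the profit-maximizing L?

L* = 35

The marginal product of L is MP_L = 215 − 6L.
A price-taking firm hires until the value of the marginal product equals the wage: P·MP_L = w, so 10·(215 − 6L) = 50.
Then 215 − 6L = 5, giving L = 35.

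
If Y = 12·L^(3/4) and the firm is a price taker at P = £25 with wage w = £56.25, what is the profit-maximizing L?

L* = 256

MP_L = (3/4)·12·L^(-1/4) = 9·L^(-1/4).
Profit maximization for a price taker requires P·MP_L = w: 25·9·L^(-1/4) = 56.25.
So L^(-1/4) = 0.25, which gives L = 256.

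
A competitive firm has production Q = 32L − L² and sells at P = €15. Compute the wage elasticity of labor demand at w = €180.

ε = -0.6

From P·MP_L = w with MP_L = 32 − 2L, labor demand is L(w) = (32 − w/15)/2.
dL/dw = −1/(30) = -1/30.
At w = 180, L = 10, so ε = (dL/dw)·(w/L) = (-1/30)·(180/10) = -0.6.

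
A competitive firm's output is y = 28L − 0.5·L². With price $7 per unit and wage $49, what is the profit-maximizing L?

The marginal product of L is MP_L = 28 − L.
A price-taking firm hires until the value of the marginal product equals the wage: P·MP_L = w, so 7·(28 − L) = 49.
Then 28 − L = 7, giving L = 21.

L* = 21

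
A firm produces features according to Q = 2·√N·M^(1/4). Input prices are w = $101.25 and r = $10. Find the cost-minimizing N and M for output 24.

Cost minimization requires the marginal rate of technical substitution to equal the input-price ratio: MP_N/MP_M = w/r.
Here MP_N/MP_M = (1/2)·(M/N)/(1/4) = 2·(M/N). Setting this equal to 101.25/10 = 10.125 gives M = 5.0625N.
Substituting into Q = 24: 2·N^(1/2)·(5.0625N)^(1/4) = 24.
Solving, N = 16 and M = 81.

N* = 16, M* = 81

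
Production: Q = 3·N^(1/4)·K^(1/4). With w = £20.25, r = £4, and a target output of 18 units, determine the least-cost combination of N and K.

N* = 16, K* = 81

Cost minimization requires the marginal rate of technical substitution to equal the input-price ratio: MP_N/MP_K = w/r.
Here MP_N/MP_K = (1/4)·(K/N)/(1/4) = (K/N). Setting this equal to 20.25/4 = 5.0625 gives K = 5.0625N.
Substituting into Q = 18: 3·N^(1/4)·(5.0625N)^(1/4) = 18.
Solving, N = 16 and K = 81.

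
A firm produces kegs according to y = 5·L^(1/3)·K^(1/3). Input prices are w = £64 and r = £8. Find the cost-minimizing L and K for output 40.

L* = 8, K* = 64

Cost minimization requires the marginal rate of technical substitution to equal the input-price ratio: MP_L/MP_K = w/r.
Here MP_L/MP_K = (1/3)·(K/L)/(1/3) = (K/L). Setting this equal to 64/8 = 8 gives K = 8L.
Substituting into y = 40: 5·L^(1/3)·(8L)^(1/3) = 40.
Solving, L = 8 and K = 64.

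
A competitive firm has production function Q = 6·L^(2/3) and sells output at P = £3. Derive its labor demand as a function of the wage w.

L(w) = 1728/w³

MP_L = (2/3)·6·L^(-1/3) = 4·L^(-1/3).
Setting P·MP_L = w: 12·L^(-1/3) = w.
Solving for L: L^(-1/3) = w/12, so L = (12/w)^(3).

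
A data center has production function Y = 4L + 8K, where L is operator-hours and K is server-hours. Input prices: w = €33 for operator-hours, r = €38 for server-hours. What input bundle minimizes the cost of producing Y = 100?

The inputs are perfect substitutes, so the firm uses whichever has the lower cost per unit of output.
Cost per unit of output via L is w/4 = 8.25; via K it is r/8 = 4.75. K is cheaper.
Producing Y = 100 with K alone: L = 0, K = 12.5.

L* = 0, K* = 12.5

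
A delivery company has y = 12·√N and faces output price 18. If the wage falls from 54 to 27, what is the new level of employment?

N* = 16

From P·MP_N = w with MP_N = 6·N^(-1/2), the labor demand is N(w) = (108/w)^(2).
At w = 54: N = 4. At w = 27: N = 16.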